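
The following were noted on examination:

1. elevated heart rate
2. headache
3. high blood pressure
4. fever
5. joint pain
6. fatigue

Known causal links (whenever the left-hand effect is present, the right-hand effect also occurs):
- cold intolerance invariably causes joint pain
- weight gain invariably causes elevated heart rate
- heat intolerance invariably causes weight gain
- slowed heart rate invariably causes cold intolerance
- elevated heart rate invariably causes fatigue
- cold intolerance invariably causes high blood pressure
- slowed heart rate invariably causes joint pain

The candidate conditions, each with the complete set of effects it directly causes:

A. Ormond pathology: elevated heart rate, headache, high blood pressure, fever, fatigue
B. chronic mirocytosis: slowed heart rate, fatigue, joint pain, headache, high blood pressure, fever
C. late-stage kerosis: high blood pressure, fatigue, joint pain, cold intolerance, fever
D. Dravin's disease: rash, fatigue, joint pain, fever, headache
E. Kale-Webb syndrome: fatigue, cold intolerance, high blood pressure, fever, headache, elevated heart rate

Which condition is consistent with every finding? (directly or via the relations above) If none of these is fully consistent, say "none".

Checking each candidate against the observations:
(A) Ormond pathology — does not account for joint pain
(B) chronic mirocytosis — elevated heart rate -; headache +; high blood pressure +; fever +; joint pain +; fatigue +
(C) late-stage kerosis — elevated heart rate -; headache -; high blood pressure +; fever +; joint pain +; fatigue +
(D) Dravin's disease — elevated heart rate -; headache +; high blood pressure -; fever +; joint pain +; fatigue +
(E) Kale-Webb syndrome — accounts for every observation (joint pain through cold intolerance → joint pain)
(E) alone accounts for all the evidence.

E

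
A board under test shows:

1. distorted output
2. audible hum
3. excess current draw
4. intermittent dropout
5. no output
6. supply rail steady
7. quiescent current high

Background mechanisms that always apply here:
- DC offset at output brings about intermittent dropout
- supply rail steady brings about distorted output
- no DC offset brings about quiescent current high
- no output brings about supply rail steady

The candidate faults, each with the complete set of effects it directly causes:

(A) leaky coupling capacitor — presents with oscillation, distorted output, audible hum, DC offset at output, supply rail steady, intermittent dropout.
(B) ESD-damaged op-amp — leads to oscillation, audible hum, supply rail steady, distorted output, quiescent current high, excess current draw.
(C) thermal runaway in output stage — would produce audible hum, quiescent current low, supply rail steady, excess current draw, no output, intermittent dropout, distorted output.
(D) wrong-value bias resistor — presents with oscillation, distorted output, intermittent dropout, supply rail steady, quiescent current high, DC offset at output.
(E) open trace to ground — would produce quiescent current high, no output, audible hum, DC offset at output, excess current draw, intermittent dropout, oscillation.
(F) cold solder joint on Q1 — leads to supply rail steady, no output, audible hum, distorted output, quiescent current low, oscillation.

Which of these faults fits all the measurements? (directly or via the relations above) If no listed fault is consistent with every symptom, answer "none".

E

For each candidate, compare predicted effects to what was observed:
(A) leaky coupling capacitor — does not account for excess current draw, no output, quiescent current high
(B) ESD-damaged op-amp — does not account for intermittent dropout, no output
(C) thermal runaway in output stage — fails on quiescent current high (predicts quiescent current low, not quiescent current high)
(D) wrong-value bias resistor — does not account for audible hum, excess current draw, no output
(E) open trace to ground — accounts for every observation (distorted output through no output → supply rail steady → distorted output)
(F) cold solder joint on Q1 — fails on excess current draw, intermittent dropout, quiescent current high (predicts quiescent current low, not quiescent current high)
(E) is the only candidate with no mismatches.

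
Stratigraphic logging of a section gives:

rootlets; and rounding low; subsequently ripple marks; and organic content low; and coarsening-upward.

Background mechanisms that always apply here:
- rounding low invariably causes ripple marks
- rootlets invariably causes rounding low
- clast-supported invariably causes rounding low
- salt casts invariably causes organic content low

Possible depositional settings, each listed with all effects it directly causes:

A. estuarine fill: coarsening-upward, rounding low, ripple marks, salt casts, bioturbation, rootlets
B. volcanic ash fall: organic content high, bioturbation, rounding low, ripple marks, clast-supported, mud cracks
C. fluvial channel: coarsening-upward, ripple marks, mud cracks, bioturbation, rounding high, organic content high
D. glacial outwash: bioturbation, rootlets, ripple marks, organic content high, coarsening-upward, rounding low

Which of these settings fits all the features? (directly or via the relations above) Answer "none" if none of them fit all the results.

A

Testing each hypothesis:
(A) estuarine fill — rootlets yes; rounding low yes; ripple marks yes; organic content low yes (by salt casts → organic content low); coarsening-upward yes
(B) volcanic ash fall — rootlets NO; rounding low yes; ripple marks yes; organic content low NO; coarsening-upward NO
(C) fluvial channel — rootlets NO; rounding low NO; ripple marks yes; organic content low NO; coarsening-upward yes
(D) glacial outwash — fails on organic content low (predicts organic content high, not organic content low)
(A) alone accounts for all the evidence.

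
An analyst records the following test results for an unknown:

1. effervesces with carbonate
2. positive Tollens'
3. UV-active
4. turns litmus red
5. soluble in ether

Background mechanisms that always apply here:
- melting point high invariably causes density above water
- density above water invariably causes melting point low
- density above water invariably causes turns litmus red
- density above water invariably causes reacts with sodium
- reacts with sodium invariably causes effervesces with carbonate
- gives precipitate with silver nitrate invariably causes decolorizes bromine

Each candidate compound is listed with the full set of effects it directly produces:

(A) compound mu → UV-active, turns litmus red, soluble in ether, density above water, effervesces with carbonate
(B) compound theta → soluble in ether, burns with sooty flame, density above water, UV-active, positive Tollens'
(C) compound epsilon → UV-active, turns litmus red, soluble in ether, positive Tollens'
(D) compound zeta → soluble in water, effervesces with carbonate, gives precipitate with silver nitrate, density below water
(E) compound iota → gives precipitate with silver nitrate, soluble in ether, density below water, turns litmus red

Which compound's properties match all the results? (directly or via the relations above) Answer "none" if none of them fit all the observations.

For each candidate, compare predicted effects to what was observed:
(A) compound mu — effervesces with carbonate +; positive Tollens' -; UV-active +; turns litmus red +; soluble in ether +
(B) compound theta — accounts for every observation (effervesces with carbonate via density above water → reacts with sodium → effervesces with carbonate)
(C) compound epsilon — effervesces with carbonate -; positive Tollens' +; UV-active +; turns litmus red +; soluble in ether +
(D) compound zeta — does not account for positive Tollens', UV-active, turns litmus red, soluble in ether
(E) compound iota — effervesces with carbonate -; positive Tollens' -; UV-active -; turns litmus red +; soluble in ether +
(B) is the only candidate with no mismatches.

B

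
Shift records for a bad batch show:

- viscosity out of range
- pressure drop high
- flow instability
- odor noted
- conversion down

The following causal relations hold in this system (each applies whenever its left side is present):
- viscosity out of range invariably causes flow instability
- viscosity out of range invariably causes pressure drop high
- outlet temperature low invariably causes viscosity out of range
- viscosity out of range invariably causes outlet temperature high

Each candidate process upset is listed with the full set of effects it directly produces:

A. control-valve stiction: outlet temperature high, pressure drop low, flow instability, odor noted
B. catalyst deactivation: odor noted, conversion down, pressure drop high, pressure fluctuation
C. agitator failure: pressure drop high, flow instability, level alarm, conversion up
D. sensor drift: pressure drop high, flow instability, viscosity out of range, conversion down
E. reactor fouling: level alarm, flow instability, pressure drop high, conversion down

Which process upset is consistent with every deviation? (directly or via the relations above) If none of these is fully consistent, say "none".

none

For each candidate, compare predicted effects to what was observed:
(A) control-valve stiction — viscosity out of range -; pressure drop high -; flow instability +; odor noted +; conversion down -
(B) catalyst deactivation — viscosity out of range -; pressure drop high +; flow instability -; odor noted +; conversion down +
(C) agitator failure — viscosity out of range -; pressure drop high +; flow instability +; odor noted -; conversion down -
(D) sensor drift — does not account for odor noted
(E) reactor fouling — does not account for viscosity out of range, odor noted
Every candidate fails on at least one observation.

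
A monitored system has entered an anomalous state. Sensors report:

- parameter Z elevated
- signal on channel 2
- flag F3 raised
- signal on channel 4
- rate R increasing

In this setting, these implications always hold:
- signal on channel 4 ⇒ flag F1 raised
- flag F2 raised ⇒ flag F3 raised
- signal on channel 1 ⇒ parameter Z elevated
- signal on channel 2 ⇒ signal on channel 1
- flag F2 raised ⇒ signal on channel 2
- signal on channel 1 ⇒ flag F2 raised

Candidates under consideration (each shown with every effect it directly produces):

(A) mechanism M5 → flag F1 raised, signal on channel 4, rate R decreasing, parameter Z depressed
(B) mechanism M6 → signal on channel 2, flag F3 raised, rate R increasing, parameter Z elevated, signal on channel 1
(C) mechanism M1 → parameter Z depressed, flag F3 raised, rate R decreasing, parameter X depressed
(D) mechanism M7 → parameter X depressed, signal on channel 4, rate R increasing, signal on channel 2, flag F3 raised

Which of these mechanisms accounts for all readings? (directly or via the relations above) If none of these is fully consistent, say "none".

D

Testing each hypothesis:
(A) mechanism M5 — parameter Z elevated NO; signal on channel 2 NO; flag F3 raised NO; signal on channel 4 yes; rate R increasing NO
(B) mechanism M6 — does not account for signal on channel 4
(C) mechanism M1 — parameter Z elevated NO; signal on channel 2 NO; flag F3 raised yes; signal on channel 4 NO; rate R increasing NO
(D) mechanism M7 — accounts for every observation (parameter Z elevated through signal on channel 2 → signal on channel 1 → parameter Z elevated)
Only (D) is consistent with every observation.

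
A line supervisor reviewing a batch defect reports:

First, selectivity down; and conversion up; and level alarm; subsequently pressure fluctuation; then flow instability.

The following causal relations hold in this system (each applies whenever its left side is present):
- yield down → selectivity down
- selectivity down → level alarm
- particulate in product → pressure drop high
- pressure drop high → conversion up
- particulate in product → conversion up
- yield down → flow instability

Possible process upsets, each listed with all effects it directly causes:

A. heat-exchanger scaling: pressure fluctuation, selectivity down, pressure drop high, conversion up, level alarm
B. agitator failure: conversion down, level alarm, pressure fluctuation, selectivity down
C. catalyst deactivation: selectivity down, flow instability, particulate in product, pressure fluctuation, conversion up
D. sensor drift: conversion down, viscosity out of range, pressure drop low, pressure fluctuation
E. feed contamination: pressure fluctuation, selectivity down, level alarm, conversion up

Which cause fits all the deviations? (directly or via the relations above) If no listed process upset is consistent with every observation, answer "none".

C

For each candidate, compare predicted effects to what was observed:
(A) heat-exchanger scaling — does not account for flow instability
(B) agitator failure — selectivity down ✓; conversion up ✗; level alarm ✓; pressure fluctuation ✓; flow instability ✗
(C) catalyst deactivation — accounts for every observation (level alarm by selectivity down → level alarm)
(D) sensor drift — fails on selectivity down, conversion up, level alarm, flow instability (predicts conversion down, not conversion up)
(E) feed contamination — does not account for flow instability
(C) alone accounts for all the evidence.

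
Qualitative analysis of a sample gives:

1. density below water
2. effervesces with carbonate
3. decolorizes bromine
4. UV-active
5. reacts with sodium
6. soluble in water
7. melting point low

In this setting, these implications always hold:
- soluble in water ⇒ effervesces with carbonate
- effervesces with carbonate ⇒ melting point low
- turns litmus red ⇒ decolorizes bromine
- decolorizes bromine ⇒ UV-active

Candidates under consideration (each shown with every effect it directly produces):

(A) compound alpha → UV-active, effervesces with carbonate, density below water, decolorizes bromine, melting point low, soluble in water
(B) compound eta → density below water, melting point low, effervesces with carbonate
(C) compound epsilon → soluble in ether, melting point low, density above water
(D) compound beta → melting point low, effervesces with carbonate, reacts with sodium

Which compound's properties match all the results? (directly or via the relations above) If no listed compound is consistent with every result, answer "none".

none

For each candidate, compare predicted effects to what was observed:
(A) compound alpha — does not account for reacts with sodium
(B) compound eta — density below water match; effervesces with carbonate match; decolorizes bromine miss; UV-active miss; reacts with sodium miss; soluble in water miss; melting point low match
(C) compound epsilon — fails on density below water, effervesces with carbonate, decolorizes bromine, UV-active, reacts with sodium, soluble in water (predicts density above water, not density below water)
(D) compound beta — density below water miss; effervesces with carbonate match; decolorizes bromine miss; UV-active miss; reacts with sodium match; soluble in water miss; melting point low match
Every candidate fails on at least one observation.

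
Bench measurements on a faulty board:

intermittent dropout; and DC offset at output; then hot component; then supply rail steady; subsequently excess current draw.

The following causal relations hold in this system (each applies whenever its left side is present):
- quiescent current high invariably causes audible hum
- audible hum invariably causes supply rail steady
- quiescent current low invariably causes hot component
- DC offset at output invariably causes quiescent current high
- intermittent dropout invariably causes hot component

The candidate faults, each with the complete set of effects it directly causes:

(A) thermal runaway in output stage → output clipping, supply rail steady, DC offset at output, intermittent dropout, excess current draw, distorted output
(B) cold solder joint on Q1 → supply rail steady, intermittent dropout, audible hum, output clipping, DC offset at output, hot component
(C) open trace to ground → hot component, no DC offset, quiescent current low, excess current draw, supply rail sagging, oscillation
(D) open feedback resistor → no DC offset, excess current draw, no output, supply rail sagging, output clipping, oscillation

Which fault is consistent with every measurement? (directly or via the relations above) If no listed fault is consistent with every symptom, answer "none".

A

Per-candidate check:
(A) thermal runaway in output stage — intermittent dropout yes; DC offset at output yes; hot component yes (by intermittent dropout → hot component); supply rail steady yes; excess current draw yes
(B) cold solder joint on Q1 — does not account for excess current draw
(C) open trace to ground — fails on intermittent dropout, DC offset at output, supply rail steady (predicts no DC offset, not DC offset at output; predicts supply rail sagging, not supply rail steady)
(D) open feedback resistor — intermittent dropout NO; DC offset at output NO; hot component NO; supply rail steady NO; excess current draw yes
Only (A) is consistent with every observation.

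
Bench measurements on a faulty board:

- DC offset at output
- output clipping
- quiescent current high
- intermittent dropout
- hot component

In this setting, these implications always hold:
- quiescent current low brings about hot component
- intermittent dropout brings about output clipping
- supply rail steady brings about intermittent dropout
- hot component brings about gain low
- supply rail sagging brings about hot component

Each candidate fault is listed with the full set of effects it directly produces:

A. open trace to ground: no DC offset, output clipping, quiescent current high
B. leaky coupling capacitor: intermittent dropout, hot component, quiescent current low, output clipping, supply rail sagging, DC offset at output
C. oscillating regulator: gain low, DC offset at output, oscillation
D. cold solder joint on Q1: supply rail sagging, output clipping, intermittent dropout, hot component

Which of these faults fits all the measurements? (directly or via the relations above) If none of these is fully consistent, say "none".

none

Testing each hypothesis:
(A) open trace to ground — DC offset at output NO; output clipping yes; quiescent current high yes; intermittent dropout NO; hot component NO
(B) leaky coupling capacitor — fails on quiescent current high (predicts quiescent current low, not quiescent current high)
(C) oscillating regulator — does not account for output clipping, quiescent current high, intermittent dropout, hot component
(D) cold solder joint on Q1 — DC offset at output NO; output clipping yes; quiescent current high NO; intermittent dropout yes; hot component yes
None of the listed candidates fits everything.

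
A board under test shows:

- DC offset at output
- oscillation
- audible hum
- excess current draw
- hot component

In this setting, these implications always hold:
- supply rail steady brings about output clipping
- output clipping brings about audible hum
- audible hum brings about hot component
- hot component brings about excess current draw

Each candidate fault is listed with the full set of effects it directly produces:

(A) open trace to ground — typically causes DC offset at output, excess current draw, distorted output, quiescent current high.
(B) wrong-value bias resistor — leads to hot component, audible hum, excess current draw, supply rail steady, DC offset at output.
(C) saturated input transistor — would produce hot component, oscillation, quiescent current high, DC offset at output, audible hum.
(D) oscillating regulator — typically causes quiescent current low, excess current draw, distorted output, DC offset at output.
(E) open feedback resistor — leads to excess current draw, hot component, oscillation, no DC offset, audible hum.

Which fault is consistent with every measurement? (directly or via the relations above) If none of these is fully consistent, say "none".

Per-candidate check:
(A) open trace to ground — DC offset at output match; oscillation miss; audible hum miss; excess current draw match; hot component miss
(B) wrong-value bias resistor — does not account for oscillation
(C) saturated input transistor — DC offset at output match; oscillation match; audible hum match; excess current draw match (through hot component → excess current draw); hot component match
(D) oscillating regulator — does not account for oscillation, audible hum, hot component
(E) open feedback resistor — DC offset at output miss; oscillation match; audible hum match; excess current draw match; hot component match
(C) alone accounts for all the evidence.

C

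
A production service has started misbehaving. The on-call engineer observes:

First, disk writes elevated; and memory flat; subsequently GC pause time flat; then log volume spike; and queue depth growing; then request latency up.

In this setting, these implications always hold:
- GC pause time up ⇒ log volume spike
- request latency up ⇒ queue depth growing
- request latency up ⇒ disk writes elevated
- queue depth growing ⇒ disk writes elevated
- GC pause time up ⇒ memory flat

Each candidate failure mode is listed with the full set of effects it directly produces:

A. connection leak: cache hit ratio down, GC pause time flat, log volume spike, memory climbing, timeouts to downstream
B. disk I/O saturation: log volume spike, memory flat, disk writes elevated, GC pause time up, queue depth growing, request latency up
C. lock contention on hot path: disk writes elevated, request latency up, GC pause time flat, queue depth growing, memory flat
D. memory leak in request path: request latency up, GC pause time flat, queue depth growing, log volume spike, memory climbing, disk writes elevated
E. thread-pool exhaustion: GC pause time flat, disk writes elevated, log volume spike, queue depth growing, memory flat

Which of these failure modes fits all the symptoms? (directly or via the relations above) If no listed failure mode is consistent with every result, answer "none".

For each candidate, compare predicted effects to what was observed:
(A) connection leak — disk writes elevated -; memory flat -; GC pause time flat +; log volume spike +; queue depth growing -; request latency up -
(B) disk I/O saturation — disk writes elevated +; memory flat +; GC pause time flat -; log volume spike +; queue depth growing +; request latency up +
(C) lock contention on hot path — does not account for log volume spike
(D) memory leak in request path — disk writes elevated +; memory flat -; GC pause time flat +; log volume spike +; queue depth growing +; request latency up +
(E) thread-pool exhaustion — disk writes elevated +; memory flat +; GC pause time flat +; log volume spike +; queue depth growing +; request latency up -
None of the listed candidates fits everything.

none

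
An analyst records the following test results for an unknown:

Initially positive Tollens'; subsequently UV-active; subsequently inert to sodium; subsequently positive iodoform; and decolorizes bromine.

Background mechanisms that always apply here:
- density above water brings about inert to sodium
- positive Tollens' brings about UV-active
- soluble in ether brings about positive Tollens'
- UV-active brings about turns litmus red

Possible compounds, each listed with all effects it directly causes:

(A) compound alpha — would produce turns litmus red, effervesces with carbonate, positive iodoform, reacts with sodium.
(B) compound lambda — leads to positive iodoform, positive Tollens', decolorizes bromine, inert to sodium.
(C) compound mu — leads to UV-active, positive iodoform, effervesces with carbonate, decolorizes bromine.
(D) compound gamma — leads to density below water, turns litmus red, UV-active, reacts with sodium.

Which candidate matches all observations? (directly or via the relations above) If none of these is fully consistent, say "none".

B

Per-candidate check:
(A) compound alpha — fails on positive Tollens', UV-active, inert to sodium, decolorizes bromine (predicts reacts with sodium, not inert to sodium)
(B) compound lambda — positive Tollens' +; UV-active + (by positive Tollens' → UV-active); inert to sodium +; positive iodoform +; decolorizes bromine +
(C) compound mu — positive Tollens' -; UV-active +; inert to sodium -; positive iodoform +; decolorizes bromine +
(D) compound gamma — positive Tollens' -; UV-active +; inert to sodium -; positive iodoform -; decolorizes bromine -
(B) alone accounts for all the evidence.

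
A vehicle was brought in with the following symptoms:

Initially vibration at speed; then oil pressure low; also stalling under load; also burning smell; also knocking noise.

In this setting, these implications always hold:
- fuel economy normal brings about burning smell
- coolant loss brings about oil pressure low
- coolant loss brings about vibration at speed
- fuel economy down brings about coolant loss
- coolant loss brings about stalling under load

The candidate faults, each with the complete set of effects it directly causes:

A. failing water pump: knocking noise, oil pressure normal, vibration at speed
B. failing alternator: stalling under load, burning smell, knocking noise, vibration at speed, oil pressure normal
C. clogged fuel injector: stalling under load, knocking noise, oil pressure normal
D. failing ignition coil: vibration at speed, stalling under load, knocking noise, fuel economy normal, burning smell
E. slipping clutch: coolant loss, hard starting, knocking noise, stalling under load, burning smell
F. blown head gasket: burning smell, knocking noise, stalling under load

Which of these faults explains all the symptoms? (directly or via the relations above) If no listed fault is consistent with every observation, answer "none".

E

For each candidate, compare predicted effects to what was observed:
(A) failing water pump — fails on oil pressure low, stalling under load, burning smell (predicts oil pressure normal, not oil pressure low)
(B) failing alternator — vibration at speed match; oil pressure low miss; stalling under load match; burning smell match; knocking noise match
(C) clogged fuel injector — vibration at speed miss; oil pressure low miss; stalling under load match; burning smell miss; knocking noise match
(D) failing ignition coil — does not account for oil pressure low
(E) slipping clutch — accounts for every observation (vibration at speed through coolant loss → vibration at speed)
(F) blown head gasket — vibration at speed miss; oil pressure low miss; stalling under load match; burning smell match; knocking noise match
Only (E) is consistent with every observation.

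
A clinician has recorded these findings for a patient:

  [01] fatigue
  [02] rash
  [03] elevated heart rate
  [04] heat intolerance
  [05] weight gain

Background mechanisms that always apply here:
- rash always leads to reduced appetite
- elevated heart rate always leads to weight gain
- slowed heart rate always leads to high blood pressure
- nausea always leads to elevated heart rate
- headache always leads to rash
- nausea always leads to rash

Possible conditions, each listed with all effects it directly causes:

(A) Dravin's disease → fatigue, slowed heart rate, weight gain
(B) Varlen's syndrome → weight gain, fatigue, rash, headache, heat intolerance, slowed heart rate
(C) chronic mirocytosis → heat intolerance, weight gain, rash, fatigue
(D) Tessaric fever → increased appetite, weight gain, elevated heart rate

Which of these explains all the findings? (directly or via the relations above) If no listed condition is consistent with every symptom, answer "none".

Checking each candidate against the observations:
(A) Dravin's disease — fatigue yes; rash NO; elevated heart rate NO; heat intolerance NO; weight gain yes
(B) Varlen's syndrome — fatigue yes; rash yes; elevated heart rate NO; heat intolerance yes; weight gain yes
(C) chronic mirocytosis — fatigue yes; rash yes; elevated heart rate NO; heat intolerance yes; weight gain yes
(D) Tessaric fever — fatigue NO; rash NO; elevated heart rate yes; heat intolerance NO; weight gain yes
No candidate is consistent with all observations.

none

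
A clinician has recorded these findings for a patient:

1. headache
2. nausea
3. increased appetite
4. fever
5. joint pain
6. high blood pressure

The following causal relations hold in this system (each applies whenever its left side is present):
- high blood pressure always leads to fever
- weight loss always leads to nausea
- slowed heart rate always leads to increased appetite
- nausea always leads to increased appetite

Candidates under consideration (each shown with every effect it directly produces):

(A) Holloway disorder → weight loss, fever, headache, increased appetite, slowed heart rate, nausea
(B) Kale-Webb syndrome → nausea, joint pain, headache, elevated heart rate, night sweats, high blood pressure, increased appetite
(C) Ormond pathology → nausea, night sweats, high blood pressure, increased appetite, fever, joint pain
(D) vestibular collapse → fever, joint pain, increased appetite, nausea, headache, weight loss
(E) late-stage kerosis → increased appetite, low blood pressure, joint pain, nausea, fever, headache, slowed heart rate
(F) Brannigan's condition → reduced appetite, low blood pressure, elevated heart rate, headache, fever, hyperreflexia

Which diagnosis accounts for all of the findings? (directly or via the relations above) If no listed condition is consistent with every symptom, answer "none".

For each candidate, compare predicted effects to what was observed:
(A) Holloway disorder — headache yes; nausea yes; increased appetite yes; fever yes; joint pain NO; high blood pressure NO
(B) Kale-Webb syndrome — headache yes; nausea yes; increased appetite yes; fever yes (through high blood pressure → fever); joint pain yes; high blood pressure yes
(C) Ormond pathology — headache NO; nausea yes; increased appetite yes; fever yes; joint pain yes; high blood pressure yes
(D) vestibular collapse — headache yes; nausea yes; increased appetite yes; fever yes; joint pain yes; high blood pressure NO
(E) late-stage kerosis — fails on high blood pressure (predicts low blood pressure, not high blood pressure)
(F) Brannigan's condition — headache yes; nausea NO; increased appetite NO; fever yes; joint pain NO; high blood pressure NO
Only (B) is consistent with every observation.

B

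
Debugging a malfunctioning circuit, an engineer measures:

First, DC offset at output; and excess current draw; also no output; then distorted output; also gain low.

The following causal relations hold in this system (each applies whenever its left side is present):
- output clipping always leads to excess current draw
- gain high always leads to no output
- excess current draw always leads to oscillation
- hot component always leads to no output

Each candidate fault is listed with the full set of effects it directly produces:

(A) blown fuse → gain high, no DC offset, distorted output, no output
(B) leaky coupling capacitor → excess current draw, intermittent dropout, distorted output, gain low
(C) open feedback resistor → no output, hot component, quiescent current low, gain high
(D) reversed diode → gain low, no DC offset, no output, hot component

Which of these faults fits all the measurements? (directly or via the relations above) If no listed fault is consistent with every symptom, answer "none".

none

Checking each candidate against the observations:
(A) blown fuse — fails on DC offset at output, excess current draw, gain low (predicts no DC offset, not DC offset at output; predicts gain high, not gain low)
(B) leaky coupling capacitor — DC offset at output ✗; excess current draw ✓; no output ✗; distorted output ✓; gain low ✓
(C) open feedback resistor — DC offset at output ✗; excess current draw ✗; no output ✓; distorted output ✗; gain low ✗
(D) reversed diode — DC offset at output ✗; excess current draw ✗; no output ✓; distorted output ✗; gain low ✓
Every candidate fails on at least one observation.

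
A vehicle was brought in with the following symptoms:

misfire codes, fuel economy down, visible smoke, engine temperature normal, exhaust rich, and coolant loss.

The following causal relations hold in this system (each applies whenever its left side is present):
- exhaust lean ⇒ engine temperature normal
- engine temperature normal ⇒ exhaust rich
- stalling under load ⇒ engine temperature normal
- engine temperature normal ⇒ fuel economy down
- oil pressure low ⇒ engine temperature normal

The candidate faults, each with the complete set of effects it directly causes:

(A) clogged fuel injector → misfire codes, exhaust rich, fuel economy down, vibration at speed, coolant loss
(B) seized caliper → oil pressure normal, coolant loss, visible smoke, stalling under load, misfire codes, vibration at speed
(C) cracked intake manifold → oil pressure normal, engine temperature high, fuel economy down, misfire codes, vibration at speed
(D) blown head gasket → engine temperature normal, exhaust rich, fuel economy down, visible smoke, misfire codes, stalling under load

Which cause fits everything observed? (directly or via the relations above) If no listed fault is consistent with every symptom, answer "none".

B

Testing each hypothesis:
(A) clogged fuel injector — misfire codes +; fuel economy down +; visible smoke -; engine temperature normal -; exhaust rich +; coolant loss +
(B) seized caliper — accounts for every observation (fuel economy down by stalling under load → engine temperature normal → fuel economy down)
(C) cracked intake manifold — misfire codes +; fuel economy down +; visible smoke -; engine temperature normal -; exhaust rich -; coolant loss -
(D) blown head gasket — does not account for coolant loss
Only (B) is consistent with every observation.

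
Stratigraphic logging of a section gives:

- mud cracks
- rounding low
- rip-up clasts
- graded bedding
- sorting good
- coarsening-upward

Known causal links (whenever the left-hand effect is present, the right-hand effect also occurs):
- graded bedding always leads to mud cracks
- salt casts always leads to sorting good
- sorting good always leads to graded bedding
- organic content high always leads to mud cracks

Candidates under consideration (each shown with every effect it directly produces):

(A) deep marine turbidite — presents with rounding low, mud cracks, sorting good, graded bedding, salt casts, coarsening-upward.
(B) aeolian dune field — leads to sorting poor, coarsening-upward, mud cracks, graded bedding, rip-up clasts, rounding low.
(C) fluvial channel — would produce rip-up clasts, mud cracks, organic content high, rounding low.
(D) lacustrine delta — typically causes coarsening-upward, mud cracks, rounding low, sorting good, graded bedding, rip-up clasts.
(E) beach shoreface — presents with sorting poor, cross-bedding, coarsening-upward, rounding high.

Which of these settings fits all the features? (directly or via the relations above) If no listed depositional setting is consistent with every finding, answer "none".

Testing each hypothesis:
(A) deep marine turbidite — mud cracks +; rounding low +; rip-up clasts -; graded bedding +; sorting good +; coarsening-upward +
(B) aeolian dune field — mud cracks +; rounding low +; rip-up clasts +; graded bedding +; sorting good -; coarsening-upward +
(C) fluvial channel — does not account for graded bedding, sorting good, coarsening-upward
(D) lacustrine delta — accounts for every observation
(E) beach shoreface — mud cracks -; rounding low -; rip-up clasts -; graded bedding -; sorting good -; coarsening-upward +
(D) alone accounts for all the evidence.

D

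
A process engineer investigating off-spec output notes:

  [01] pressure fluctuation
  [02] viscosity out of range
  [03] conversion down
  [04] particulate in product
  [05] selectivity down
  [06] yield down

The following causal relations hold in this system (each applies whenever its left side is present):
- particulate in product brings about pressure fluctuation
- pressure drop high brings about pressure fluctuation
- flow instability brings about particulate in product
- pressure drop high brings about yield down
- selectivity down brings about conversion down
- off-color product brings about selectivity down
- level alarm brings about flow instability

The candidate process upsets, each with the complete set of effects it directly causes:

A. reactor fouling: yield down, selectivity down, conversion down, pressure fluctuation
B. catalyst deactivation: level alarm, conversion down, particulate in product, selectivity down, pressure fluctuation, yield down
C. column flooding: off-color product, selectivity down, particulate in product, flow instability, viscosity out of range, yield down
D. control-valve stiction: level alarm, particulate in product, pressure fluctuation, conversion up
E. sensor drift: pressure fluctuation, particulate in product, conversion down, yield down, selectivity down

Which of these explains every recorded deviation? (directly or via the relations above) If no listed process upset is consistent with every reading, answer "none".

C

Checking each candidate against the observations:
(A) reactor fouling — pressure fluctuation +; viscosity out of range -; conversion down +; particulate in product -; selectivity down +; yield down +
(B) catalyst deactivation — pressure fluctuation +; viscosity out of range -; conversion down +; particulate in product +; selectivity down +; yield down +
(C) column flooding — pressure fluctuation + (via particulate in product → pressure fluctuation); viscosity out of range +; conversion down + (via selectivity down → conversion down); particulate in product +; selectivity down +; yield down +
(D) control-valve stiction — fails on viscosity out of range, conversion down, selectivity down, yield down (predicts conversion up, not conversion down)
(E) sensor drift — does not account for viscosity out of range
Only (C) is consistent with every observation.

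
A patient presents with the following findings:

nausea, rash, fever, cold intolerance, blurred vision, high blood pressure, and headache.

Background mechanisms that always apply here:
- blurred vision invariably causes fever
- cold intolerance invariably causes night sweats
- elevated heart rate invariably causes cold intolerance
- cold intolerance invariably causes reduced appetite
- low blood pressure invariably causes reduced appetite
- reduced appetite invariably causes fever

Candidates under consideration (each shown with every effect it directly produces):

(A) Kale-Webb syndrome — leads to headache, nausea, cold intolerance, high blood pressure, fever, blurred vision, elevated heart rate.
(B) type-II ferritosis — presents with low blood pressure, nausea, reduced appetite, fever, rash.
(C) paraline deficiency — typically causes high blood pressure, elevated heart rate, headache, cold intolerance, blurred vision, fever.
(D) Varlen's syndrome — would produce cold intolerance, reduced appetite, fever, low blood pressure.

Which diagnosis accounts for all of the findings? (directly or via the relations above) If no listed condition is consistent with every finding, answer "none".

For each candidate, compare predicted effects to what was observed:
(A) Kale-Webb syndrome — does not account for rash
(B) type-II ferritosis — fails on cold intolerance, blurred vision, high blood pressure, headache (predicts low blood pressure, not high blood pressure)
(C) paraline deficiency — does not account for nausea, rash
(D) Varlen's syndrome — fails on nausea, rash, blurred vision, high blood pressure, headache (predicts low blood pressure, not high blood pressure)
No candidate is consistent with all observations.

none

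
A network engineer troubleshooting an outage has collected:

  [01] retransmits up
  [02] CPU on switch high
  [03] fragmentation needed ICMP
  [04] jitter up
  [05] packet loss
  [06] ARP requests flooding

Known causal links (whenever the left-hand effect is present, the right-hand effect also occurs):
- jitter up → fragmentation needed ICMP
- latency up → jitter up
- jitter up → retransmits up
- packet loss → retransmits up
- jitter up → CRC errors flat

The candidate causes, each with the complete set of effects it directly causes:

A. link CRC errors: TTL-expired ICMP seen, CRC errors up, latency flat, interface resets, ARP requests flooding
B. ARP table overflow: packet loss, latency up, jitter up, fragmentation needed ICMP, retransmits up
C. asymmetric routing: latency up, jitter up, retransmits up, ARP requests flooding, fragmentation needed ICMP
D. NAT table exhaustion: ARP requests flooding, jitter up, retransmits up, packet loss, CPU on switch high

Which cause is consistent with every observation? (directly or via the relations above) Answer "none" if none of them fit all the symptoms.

D

Testing each hypothesis:
(A) link CRC errors — does not account for retransmits up, CPU on switch high, fragmentation needed ICMP, jitter up, packet loss
(B) ARP table overflow — retransmits up ✓; CPU on switch high ✗; fragmentation needed ICMP ✓; jitter up ✓; packet loss ✓; ARP requests flooding ✗
(C) asymmetric routing — retransmits up ✓; CPU on switch high ✗; fragmentation needed ICMP ✓; jitter up ✓; packet loss ✗; ARP requests flooding ✓
(D) NAT table exhaustion — accounts for every observation (fragmentation needed ICMP by jitter up → fragmentation needed ICMP)
Only (D) is consistent with every observation.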